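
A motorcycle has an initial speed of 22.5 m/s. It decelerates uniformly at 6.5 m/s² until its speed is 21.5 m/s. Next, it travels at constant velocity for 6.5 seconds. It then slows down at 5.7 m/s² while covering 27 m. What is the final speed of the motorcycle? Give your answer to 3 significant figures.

12.4 m/s

Phase 1 (decelerating): v₀ = 22.5 m/s, a = -6.5 m/s².
v = v₀ + at → t = (21.5 − 22.5) / -6.5 = 0.154 s
v² = v₀² + 2aΔx → Δx = (21.5² − 22.5²)/(2·-6.5) = 3.38 m

Phase 2 (constant speed): v₀ = 21.5 m/s, a = 0 m/s².
v = v₀ + at = 21.5 + (0)(6.5) = 21.5 m/s
Δx = v₀t + ½at² = 21.5·6.5 + 0.5·0·6.5² = 140 m

Phase 3 (decelerating): v₀ = 21.5 m/s, a = -5.7 m/s².
v² = v₀² + 2aΔx = 21.5² + 2·-5.7·27 = 154 → v = 12.4 m/s
t = (v − v₀)/a = (12.4 − 21.5)/-5.7 = 1.59 s
Final speed = 12.4 m/s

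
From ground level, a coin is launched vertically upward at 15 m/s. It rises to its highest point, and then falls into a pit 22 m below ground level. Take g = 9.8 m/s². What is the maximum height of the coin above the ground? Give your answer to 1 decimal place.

Phase 1 (rising): v₀ = 15.0 m/s, a = -9.8 m/s².
v = v₀ + at → t = (0 − 15.0) / -9.8 = 1.53 s
v² = v₀² + 2aΔx → Δx = (0² − 15.0²)/(2·-9.8) = 11.5 m
Maximum height = 11.5 m

11.5 m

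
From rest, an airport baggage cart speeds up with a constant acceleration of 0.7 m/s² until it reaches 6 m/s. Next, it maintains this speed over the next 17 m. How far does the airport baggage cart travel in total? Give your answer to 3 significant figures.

42.7 m

Phase 1 (accelerating): v₀ = 0 m/s, a = 0.7 m/s².
v = v₀ + at → t = (6 − 0) / 0.7 = 8.57 s
v² = v₀² + 2aΔx → Δx = (6² − 0²)/(2·0.7) = 25.7 m

Phase 2 (constant speed): v₀ = 6.00 m/s, a = 0 m/s².
Constant speed: t = d/v = 17/6.00 = 2.83 s
Total distance = 25.7 + 17.0 = 42.7 m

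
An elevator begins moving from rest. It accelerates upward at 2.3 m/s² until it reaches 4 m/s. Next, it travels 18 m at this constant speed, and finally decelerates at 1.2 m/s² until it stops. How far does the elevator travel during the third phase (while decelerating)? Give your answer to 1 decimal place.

Phase 1 (accelerating): v₀ = 0 m/s, a = 2.3 m/s².
v = v₀ + at → t = (4 − 0) / 2.3 = 1.74 s
v² = v₀² + 2aΔx → Δx = (4² − 0²)/(2·2.3) = 3.48 m

Phase 2 (constant speed): v₀ = 4.00 m/s, a = 0 m/s².
Constant speed: t = d/v = 18/4.00 = 4.50 s

Phase 3 (decelerating): v₀ = 4.00 m/s, a = -1.2 m/s².
v = v₀ + at → t = (0 − 4.00) / -1.2 = 3.33 s
v² = v₀² + 2aΔx → Δx = (0² − 4.00²)/(2·-1.2) = 6.67 m
Distance in phase 3 = 6.67 m

6.7 m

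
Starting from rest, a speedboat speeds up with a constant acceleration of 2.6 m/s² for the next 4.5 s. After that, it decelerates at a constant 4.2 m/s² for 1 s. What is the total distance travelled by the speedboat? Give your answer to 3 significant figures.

Phase 1 (accelerating): v₀ = 0 m/s, a = 2.6 m/s².
v = v₀ + at = 0 + (2.6)(4.5) = 11.7 m/s
Δx = v₀t + ½at² = 0·4.5 + 0.5·2.6·4.5² = 26.3 m

Phase 2 (decelerating): v₀ = 11.7 m/s, a = -4.2 m/s².
v = v₀ + at = 11.7 + (-4.2)(1) = 7.50 m/s
Δx = v₀t + ½at² = 11.7·1 + 0.5·-4.2·1² = 9.60 m
Total distance = 26.3 + 9.60 = 35.9 m

35.9 m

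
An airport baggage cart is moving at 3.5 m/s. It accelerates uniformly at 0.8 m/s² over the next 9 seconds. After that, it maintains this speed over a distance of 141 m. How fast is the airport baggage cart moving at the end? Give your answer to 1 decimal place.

10.7 m/s

Phase 1 (accelerating): v₀ = 3.50 m/s, a = 0.8 m/s².
v = v₀ + at = 3.50 + (0.8)(9) = 10.7 m/s
Δx = v₀t + ½at² = 3.50·9 + 0.5·0.8·9² = 63.9 m

Phase 2 (constant speed): v₀ = 10.7 m/s, a = 0 m/s².
Constant speed: t = d/v = 141/10.7 = 13.2 s
Final speed = 10.7 m/s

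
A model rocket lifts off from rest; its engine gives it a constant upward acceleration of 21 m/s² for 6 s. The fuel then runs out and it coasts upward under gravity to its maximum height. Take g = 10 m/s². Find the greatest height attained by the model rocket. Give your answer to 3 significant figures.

Phase 1 (powered ascent): v₀ = 0 m/s, a = 21 m/s².
v = v₀ + at = 0 + (21)(6) = 126 m/s
Δx = v₀t + ½at² = 0·6 + 0.5·21·6² = 378 m

Phase 2 (coasting upward): v₀ = 126 m/s, a = -10 m/s².
v = v₀ + at → t = (0 − 126) / -10 = 12.6 s
v² = v₀² + 2aΔx → Δx = (0² − 126²)/(2·-10) = 794 m
Maximum height = 378 + 794 = 1170 m

1170 m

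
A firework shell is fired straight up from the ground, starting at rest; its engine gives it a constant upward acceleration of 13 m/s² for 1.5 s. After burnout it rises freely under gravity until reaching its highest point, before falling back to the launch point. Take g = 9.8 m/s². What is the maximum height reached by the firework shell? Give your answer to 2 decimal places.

Phase 1 (powered ascent): v₀ = 0 m/s, a = 13 m/s².
v = v₀ + at = 0 + (13)(1.5) = 19.5 m/s
Δx = v₀t + ½at² = 0·1.5 + 0.5·13·1.5² = 14.6 m

Phase 2 (coasting upward): v₀ = 19.5 m/s, a = -9.8 m/s².
v = v₀ + at → t = (0 − 19.5) / -9.8 = 1.99 s
v² = v₀² + 2aΔx → Δx = (0² − 19.5²)/(2·-9.8) = 19.4 m
Maximum height = 14.6 + 19.4 = 34.0 m

34.03 m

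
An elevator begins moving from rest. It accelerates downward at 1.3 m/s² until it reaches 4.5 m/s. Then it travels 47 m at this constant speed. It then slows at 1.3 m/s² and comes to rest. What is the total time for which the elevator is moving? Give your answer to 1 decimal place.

Phase 1 (accelerating): v₀ = 0 m/s, a = 1.3 m/s².
v = v₀ + at → t = (4.5 − 0) / 1.3 = 3.46 s
v² = v₀² + 2aΔx → Δx = (4.5² − 0²)/(2·1.3) = 7.79 m

Phase 2 (constant speed): v₀ = 4.50 m/s, a = 0 m/s².
Constant speed: t = d/v = 47/4.50 = 10.4 s

Phase 3 (decelerating): v₀ = 4.50 m/s, a = -1.3 m/s².
v = v₀ + at → t = (0 − 4.50) / -1.3 = 3.46 s
v² = v₀² + 2aΔx → Δx = (0² − 4.50²)/(2·-1.3) = 7.79 m
Total time = 3.46 + 10.4 + 3.46 = 17.4 s

17.4 s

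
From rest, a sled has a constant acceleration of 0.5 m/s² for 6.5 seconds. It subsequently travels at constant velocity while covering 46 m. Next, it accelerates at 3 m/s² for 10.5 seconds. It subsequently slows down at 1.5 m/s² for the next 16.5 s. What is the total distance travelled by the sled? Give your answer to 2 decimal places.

Phase 1 (accelerating): v₀ = 0 m/s, a = 0.5 m/s².
v = v₀ + at = 0 + (0.5)(6.5) = 3.25 m/s
Δx = v₀t + ½at² = 0·6.5 + 0.5·0.5·6.5² = 10.6 m

Phase 2 (constant speed): v₀ = 3.25 m/s, a = 0 m/s².
Constant speed: t = d/v = 46/3.25 = 14.2 s

Phase 3 (accelerating): v₀ = 3.25 m/s, a = 3 m/s².
v = v₀ + at = 3.25 + (3)(10.5) = 34.8 m/s
Δx = v₀t + ½at² = 3.25·10.5 + 0.5·3·10.5² = 200 m

Phase 4 (decelerating): v₀ = 34.8 m/s, a = -1.5 m/s².
v = v₀ + at = 34.8 + (-1.5)(16.5) = 10.0 m/s
Δx = v₀t + ½at² = 34.8·16.5 + 0.5·-1.5·16.5² = 369 m
Total distance = 10.6 + 46.0 + 200 + 369 = 625 m

625.25 m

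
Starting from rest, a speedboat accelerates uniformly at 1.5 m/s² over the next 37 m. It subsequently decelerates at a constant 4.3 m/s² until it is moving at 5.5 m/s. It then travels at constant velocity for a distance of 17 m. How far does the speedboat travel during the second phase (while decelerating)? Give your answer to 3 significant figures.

9.39 m

Phase 1 (accelerating): v₀ = 0 m/s, a = 1.5 m/s².
v² = v₀² + 2aΔx = 0² + 2·1.5·37 = 111 → v = 10.5 m/s
t = (v − v₀)/a = (10.5 − 0)/1.5 = 7.02 s

Phase 2 (decelerating): v₀ = 10.5 m/s, a = -4.3 m/s².
v = v₀ + at → t = (5.5 − 10.5) / -4.3 = 1.17 s
v² = v₀² + 2aΔx → Δx = (5.5² − 10.5²)/(2·-4.3) = 9.39 m
Distance in phase 2 = 9.39 m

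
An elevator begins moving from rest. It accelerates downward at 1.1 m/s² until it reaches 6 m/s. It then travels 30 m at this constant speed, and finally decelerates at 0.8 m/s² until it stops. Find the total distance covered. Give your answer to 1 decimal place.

68.9 m

Phase 1 (accelerating): v₀ = 0 m/s, a = 1.1 m/s².
v = v₀ + at → t = (6 − 0) / 1.1 = 5.45 s
v² = v₀² + 2aΔx → Δx = (6² − 0²)/(2·1.1) = 16.4 m

Phase 2 (constant speed): v₀ = 6.00 m/s, a = 0 m/s².
Constant speed: t = d/v = 30/6.00 = 5.00 s

Phase 3 (decelerating): v₀ = 6.00 m/s, a = -0.8 m/s².
v = v₀ + at → t = (0 − 6.00) / -0.8 = 7.50 s
v² = v₀² + 2aΔx → Δx = (0² − 6.00²)/(2·-0.8) = 22.5 m
Total distance = 16.4 + 30.0 + 22.5 = 68.9 m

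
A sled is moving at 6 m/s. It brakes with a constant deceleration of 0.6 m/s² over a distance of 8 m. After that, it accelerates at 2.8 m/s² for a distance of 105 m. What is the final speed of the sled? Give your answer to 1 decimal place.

Phase 1 (decelerating): v₀ = 6.00 m/s, a = -0.6 m/s².
v² = v₀² + 2aΔx = 6.00² + 2·-0.6·8 = 26.4 → v = 5.14 m/s
t = (v − v₀)/a = (5.14 − 6.00)/-0.6 = 1.44 s

Phase 2 (accelerating): v₀ = 5.14 m/s, a = 2.8 m/s².
v² = v₀² + 2aΔx = 5.14² + 2·2.8·105 = 614 → v = 24.8 m/s
t = (v − v₀)/a = (24.8 − 5.14)/2.8 = 7.02 s
Final speed = 24.8 m/s

24.8 m/s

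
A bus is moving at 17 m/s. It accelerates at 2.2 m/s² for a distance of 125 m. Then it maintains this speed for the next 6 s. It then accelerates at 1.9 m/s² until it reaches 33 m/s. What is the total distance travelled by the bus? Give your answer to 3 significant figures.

365 m

Phase 1 (accelerating): v₀ = 17.0 m/s, a = 2.2 m/s².
v² = v₀² + 2aΔx = 17.0² + 2·2.2·125 = 839 → v = 29.0 m/s
t = (v − v₀)/a = (29.0 − 17.0)/2.2 = 5.44 s

Phase 2 (constant speed): v₀ = 29.0 m/s, a = 0 m/s².
v = v₀ + at = 29.0 + (0)(6) = 29.0 m/s
Δx = v₀t + ½at² = 29.0·6 + 0.5·0·6² = 174 m

Phase 3 (accelerating): v₀ = 29.0 m/s, a = 1.9 m/s².
v = v₀ + at → t = (33 − 29.0) / 1.9 = 2.12 s
v² = v₀² + 2aΔx → Δx = (33² − 29.0²)/(2·1.9) = 65.8 m
Total distance = 125 + 174 + 65.8 = 365 m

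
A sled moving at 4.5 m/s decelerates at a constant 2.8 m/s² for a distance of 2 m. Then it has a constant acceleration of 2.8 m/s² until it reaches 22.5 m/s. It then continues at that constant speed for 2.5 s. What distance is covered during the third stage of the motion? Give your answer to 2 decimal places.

56.25 m

Phase 1 (decelerating): v₀ = 4.50 m/s, a = -2.8 m/s².
v² = v₀² + 2aΔx = 4.50² + 2·-2.8·2 = 9.05 → v = 3.01 m/s
t = (v − v₀)/a = (3.01 − 4.50)/-2.8 = 0.533 s

Phase 2 (accelerating): v₀ = 3.01 m/s, a = 2.8 m/s².
v = v₀ + at → t = (22.5 − 3.01) / 2.8 = 6.96 s
v² = v₀² + 2aΔx → Δx = (22.5² − 3.01²)/(2·2.8) = 88.8 m

Phase 3 (constant speed): v₀ = 22.5 m/s, a = 0 m/s².
v = v₀ + at = 22.5 + (0)(2.5) = 22.5 m/s
Δx = v₀t + ½at² = 22.5·2.5 + 0.5·0·2.5² = 56.2 m
Distance in phase 3 = 56.2 m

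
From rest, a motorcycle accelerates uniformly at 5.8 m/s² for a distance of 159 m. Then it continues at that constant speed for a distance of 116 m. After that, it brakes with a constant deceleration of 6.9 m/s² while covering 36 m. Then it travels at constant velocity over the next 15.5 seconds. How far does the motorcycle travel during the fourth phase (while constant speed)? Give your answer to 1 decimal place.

Phase 1 (accelerating): v₀ = 0 m/s, a = 5.8 m/s².
v² = v₀² + 2aΔx = 0² + 2·5.8·159 = 1840 → v = 42.9 m/s
t = (v − v₀)/a = (42.9 − 0)/5.8 = 7.40 s

Phase 2 (constant speed): v₀ = 42.9 m/s, a = 0 m/s².
Constant speed: t = d/v = 116/42.9 = 2.70 s

Phase 3 (decelerating): v₀ = 42.9 m/s, a = -6.9 m/s².
v² = v₀² + 2aΔx = 42.9² + 2·-6.9·36 = 1350 → v = 36.7 m/s
t = (v − v₀)/a = (36.7 − 42.9)/-6.9 = 0.904 s

Phase 4 (constant speed): v₀ = 36.7 m/s, a = 0 m/s².
v = v₀ + at = 36.7 + (0)(15.5) = 36.7 m/s
Δx = v₀t + ½at² = 36.7·15.5 + 0.5·0·15.5² = 569 m
Distance in phase 4 = 569 m

569.0 m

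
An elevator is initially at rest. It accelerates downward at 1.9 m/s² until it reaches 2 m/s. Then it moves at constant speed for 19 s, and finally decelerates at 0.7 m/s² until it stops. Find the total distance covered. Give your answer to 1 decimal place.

Phase 1 (accelerating): v₀ = 0 m/s, a = 1.9 m/s².
v = v₀ + at → t = (2 − 0) / 1.9 = 1.05 s
v² = v₀² + 2aΔx → Δx = (2² − 0²)/(2·1.9) = 1.05 m

Phase 2 (constant speed): v₀ = 2.00 m/s, a = 0 m/s².
v = v₀ + at = 2.00 + (0)(19) = 2.00 m/s
Δx = v₀t + ½at² = 2.00·19 + 0.5·0·19² = 38.0 m

Phase 3 (decelerating): v₀ = 2.00 m/s, a = -0.7 m/s².
v = v₀ + at → t = (0 − 2.00) / -0.7 = 2.86 s
v² = v₀² + 2aΔx → Δx = (0² − 2.00²)/(2·-0.7) = 2.86 m
Total distance = 1.05 + 38.0 + 2.86 = 41.9 m

41.9 m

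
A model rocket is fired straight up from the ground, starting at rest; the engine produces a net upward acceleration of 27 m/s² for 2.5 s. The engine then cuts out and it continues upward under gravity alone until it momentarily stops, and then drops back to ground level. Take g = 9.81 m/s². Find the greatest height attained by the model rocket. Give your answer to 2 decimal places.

Phase 1 (powered ascent): v₀ = 0 m/s, a = 27 m/s².
v = v₀ + at = 0 + (27)(2.5) = 67.5 m/s
Δx = v₀t + ½at² = 0·2.5 + 0.5·27·2.5² = 84.4 m

Phase 2 (coasting upward): v₀ = 67.5 m/s, a = -9.81 m/s².
v = v₀ + at → t = (0 − 67.5) / -9.81 = 6.88 s
v² = v₀² + 2aΔx → Δx = (0² − 67.5²)/(2·-9.81) = 232 m
Maximum height = 84.4 + 232 = 317 m

316.60 m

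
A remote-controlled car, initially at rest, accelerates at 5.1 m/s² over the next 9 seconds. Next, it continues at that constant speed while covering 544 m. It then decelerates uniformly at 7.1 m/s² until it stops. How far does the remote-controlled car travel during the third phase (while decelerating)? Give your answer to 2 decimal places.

Phase 1 (accelerating): v₀ = 0 m/s, a = 5.1 m/s².
v = v₀ + at = 0 + (5.1)(9) = 45.9 m/s
Δx = v₀t + ½at² = 0·9 + 0.5·5.1·9² = 207 m

Phase 2 (constant speed): v₀ = 45.9 m/s, a = 0 m/s².
Constant speed: t = d/v = 544/45.9 = 11.9 s

Phase 3 (decelerating): v₀ = 45.9 m/s, a = -7.1 m/s².
v = v₀ + at → t = (0 − 45.9) / -7.1 = 6.46 s
v² = v₀² + 2aΔx → Δx = (0² − 45.9²)/(2·-7.1) = 148 m
Distance in phase 3 = 148 m

148.37 m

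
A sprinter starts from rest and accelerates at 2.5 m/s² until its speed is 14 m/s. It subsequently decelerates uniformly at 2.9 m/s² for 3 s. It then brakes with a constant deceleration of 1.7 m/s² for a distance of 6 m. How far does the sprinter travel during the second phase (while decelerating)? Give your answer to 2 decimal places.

28.95 m

Phase 1 (accelerating): v₀ = 0 m/s, a = 2.5 m/s².
v = v₀ + at → t = (14 − 0) / 2.5 = 5.60 s
v² = v₀² + 2aΔx → Δx = (14² − 0²)/(2·2.5) = 39.2 m

Phase 2 (decelerating): v₀ = 14.0 m/s, a = -2.9 m/s².
v = v₀ + at = 14.0 + (-2.9)(3) = 5.30 m/s
Δx = v₀t + ½at² = 14.0·3 + 0.5·-2.9·3² = 29.0 m
Distance in phase 2 = 29.0 m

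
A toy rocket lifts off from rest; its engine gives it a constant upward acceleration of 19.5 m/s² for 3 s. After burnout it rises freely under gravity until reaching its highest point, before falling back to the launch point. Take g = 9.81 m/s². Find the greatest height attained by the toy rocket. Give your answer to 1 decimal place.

Phase 1 (powered ascent): v₀ = 0 m/s, a = 19.5 m/s².
v = v₀ + at = 0 + (19.5)(3) = 58.5 m/s
Δx = v₀t + ½at² = 0·3 + 0.5·19.5·3² = 87.8 m

Phase 2 (coasting upward): v₀ = 58.5 m/s, a = -9.81 m/s².
v = v₀ + at → t = (0 − 58.5) / -9.81 = 5.96 s
v² = v₀² + 2aΔx → Δx = (0² − 58.5²)/(2·-9.81) = 174 m
Maximum height = 87.8 + 174 = 262 m

262.2 m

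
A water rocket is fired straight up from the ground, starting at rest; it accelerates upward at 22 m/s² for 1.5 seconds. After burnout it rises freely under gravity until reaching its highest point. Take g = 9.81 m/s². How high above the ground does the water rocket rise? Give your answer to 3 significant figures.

80.3 m

Phase 1 (powered ascent): v₀ = 0 m/s, a = 22 m/s².
v = v₀ + at = 0 + (22)(1.5) = 33.0 m/s
Δx = v₀t + ½at² = 0·1.5 + 0.5·22·1.5² = 24.8 m

Phase 2 (coasting upward): v₀ = 33.0 m/s, a = -9.81 m/s².
v = v₀ + at → t = (0 − 33.0) / -9.81 = 3.36 s
v² = v₀² + 2aΔx → Δx = (0² − 33.0²)/(2·-9.81) = 55.5 m
Maximum height = 24.8 + 55.5 = 80.3 m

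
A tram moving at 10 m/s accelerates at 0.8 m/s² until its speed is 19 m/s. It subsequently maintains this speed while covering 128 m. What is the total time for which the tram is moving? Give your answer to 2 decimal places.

Phase 1 (accelerating): v₀ = 10.0 m/s, a = 0.8 m/s².
v = v₀ + at → t = (19 − 10.0) / 0.8 = 11.2 s
v² = v₀² + 2aΔx → Δx = (19² − 10.0²)/(2·0.8) = 163 m

Phase 2 (constant speed): v₀ = 19.0 m/s, a = 0 m/s².
Constant speed: t = d/v = 128/19.0 = 6.74 s
Total time = 11.2 + 6.74 = 18.0 s

17.99 s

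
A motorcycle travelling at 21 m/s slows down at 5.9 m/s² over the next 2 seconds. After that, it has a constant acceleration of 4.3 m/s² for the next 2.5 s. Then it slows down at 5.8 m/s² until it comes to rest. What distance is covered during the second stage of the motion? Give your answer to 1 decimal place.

36.4 m

Phase 1 (decelerating): v₀ = 21.0 m/s, a = -5.9 m/s².
v = v₀ + at = 21.0 + (-5.9)(2) = 9.20 m/s
Δx = v₀t + ½at² = 21.0·2 + 0.5·-5.9·2² = 30.2 m

Phase 2 (accelerating): v₀ = 9.20 m/s, a = 4.3 m/s².
v = v₀ + at = 9.20 + (4.3)(2.5) = 19.9 m/s
Δx = v₀t + ½at² = 9.20·2.5 + 0.5·4.3·2.5² = 36.4 m
Distance in phase 2 = 36.4 m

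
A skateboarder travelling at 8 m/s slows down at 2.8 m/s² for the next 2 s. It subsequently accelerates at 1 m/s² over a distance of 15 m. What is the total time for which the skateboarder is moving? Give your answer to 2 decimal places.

5.58 s

Phase 1 (decelerating): v₀ = 8.00 m/s, a = -2.8 m/s².
v = v₀ + at = 8.00 + (-2.8)(2) = 2.40 m/s
Δx = v₀t + ½at² = 8.00·2 + 0.5·-2.8·2² = 10.4 m

Phase 2 (accelerating): v₀ = 2.40 m/s, a = 1 m/s².
v² = v₀² + 2aΔx = 2.40² + 2·1·15 = 35.8 → v = 5.98 m/s
t = (v − v₀)/a = (5.98 − 2.40)/1 = 3.58 s
Total time = 2.00 + 3.58 = 5.58 s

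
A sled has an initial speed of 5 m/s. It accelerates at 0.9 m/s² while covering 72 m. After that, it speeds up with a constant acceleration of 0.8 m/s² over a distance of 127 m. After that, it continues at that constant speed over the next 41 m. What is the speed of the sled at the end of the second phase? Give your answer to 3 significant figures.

Phase 1 (accelerating): v₀ = 5.00 m/s, a = 0.9 m/s².
v² = v₀² + 2aΔx = 5.00² + 2·0.9·72 = 155 → v = 12.4 m/s
t = (v − v₀)/a = (12.4 − 5.00)/0.9 = 8.26 s

Phase 2 (accelerating): v₀ = 12.4 m/s, a = 0.8 m/s².
v² = v₀² + 2aΔx = 12.4² + 2·0.8·127 = 358 → v = 18.9 m/s
t = (v − v₀)/a = (18.9 − 12.4)/0.8 = 8.10 s
Speed at end of phase 2 = 18.9 m/s

18.9 m/s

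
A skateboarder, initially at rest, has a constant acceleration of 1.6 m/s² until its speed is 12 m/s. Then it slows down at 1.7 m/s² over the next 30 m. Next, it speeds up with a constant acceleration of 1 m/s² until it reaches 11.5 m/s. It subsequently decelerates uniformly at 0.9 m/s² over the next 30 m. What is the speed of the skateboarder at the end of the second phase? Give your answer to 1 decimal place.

6.5 m/s

Phase 1 (accelerating): v₀ = 0 m/s, a = 1.6 m/s².
v = v₀ + at → t = (12 − 0) / 1.6 = 7.50 s
v² = v₀² + 2aΔx → Δx = (12² − 0²)/(2·1.6) = 45.0 m

Phase 2 (decelerating): v₀ = 12.0 m/s, a = -1.7 m/s².
v² = v₀² + 2aΔx = 12.0² + 2·-1.7·30 = 42.0 → v = 6.48 m/s
t = (v − v₀)/a = (6.48 − 12.0)/-1.7 = 3.25 s
Speed at end of phase 2 = 6.48 m/s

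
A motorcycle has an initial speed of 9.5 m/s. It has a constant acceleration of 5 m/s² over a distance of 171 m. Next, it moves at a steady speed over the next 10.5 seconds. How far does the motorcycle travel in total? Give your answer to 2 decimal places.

Phase 1 (accelerating): v₀ = 9.50 m/s, a = 5 m/s².
v² = v₀² + 2aΔx = 9.50² + 2·5·171 = 1800 → v = 42.4 m/s
t = (v − v₀)/a = (42.4 − 9.50)/5 = 6.59 s

Phase 2 (constant speed): v₀ = 42.4 m/s, a = 0 m/s².
v = v₀ + at = 42.4 + (0)(10.5) = 42.4 m/s
Δx = v₀t + ½at² = 42.4·10.5 + 0.5·0·10.5² = 446 m
Total distance = 171 + 446 = 617 m

616.51 m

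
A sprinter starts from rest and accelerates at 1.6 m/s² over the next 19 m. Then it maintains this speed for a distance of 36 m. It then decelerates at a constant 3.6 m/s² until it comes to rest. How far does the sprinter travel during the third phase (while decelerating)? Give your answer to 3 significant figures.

Phase 1 (accelerating): v₀ = 0 m/s, a = 1.6 m/s².
v² = v₀² + 2aΔx = 0² + 2·1.6·19 = 60.8 → v = 7.80 m/s
t = (v − v₀)/a = (7.80 − 0)/1.6 = 4.87 s

Phase 2 (constant speed): v₀ = 7.80 m/s, a = 0 m/s².
Constant speed: t = d/v = 36/7.80 = 4.62 s

Phase 3 (decelerating): v₀ = 7.80 m/s, a = -3.6 m/s².
v = v₀ + at → t = (0 − 7.80) / -3.6 = 2.17 s
v² = v₀² + 2aΔx → Δx = (0² − 7.80²)/(2·-3.6) = 8.44 m
Distance in phase 3 = 8.44 m

8.44 m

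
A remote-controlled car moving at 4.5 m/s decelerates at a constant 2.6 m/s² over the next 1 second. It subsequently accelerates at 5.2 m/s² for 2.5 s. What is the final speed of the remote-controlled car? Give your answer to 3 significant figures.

14.9 m/s

Phase 1 (decelerating): v₀ = 4.50 m/s, a = -2.6 m/s².
v = v₀ + at = 4.50 + (-2.6)(1) = 1.90 m/s
Δx = v₀t + ½at² = 4.50·1 + 0.5·-2.6·1² = 3.20 m

Phase 2 (accelerating): v₀ = 1.90 m/s, a = 5.2 m/s².
v = v₀ + at = 1.90 + (5.2)(2.5) = 14.9 m/s
Δx = v₀t + ½at² = 1.90·2.5 + 0.5·5.2·2.5² = 21.0 m
Final speed = 14.9 m/s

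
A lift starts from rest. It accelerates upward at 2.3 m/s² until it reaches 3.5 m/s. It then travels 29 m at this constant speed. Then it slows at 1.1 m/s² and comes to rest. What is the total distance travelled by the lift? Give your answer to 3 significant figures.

37.2 m

Phase 1 (accelerating): v₀ = 0 m/s, a = 2.3 m/s².
v = v₀ + at → t = (3.5 − 0) / 2.3 = 1.52 s
v² = v₀² + 2aΔx → Δx = (3.5² − 0²)/(2·2.3) = 2.66 m

Phase 2 (constant speed): v₀ = 3.50 m/s, a = 0 m/s².
Constant speed: t = d/v = 29/3.50 = 8.29 s

Phase 3 (decelerating): v₀ = 3.50 m/s, a = -1.1 m/s².
v = v₀ + at → t = (0 − 3.50) / -1.1 = 3.18 s
v² = v₀² + 2aΔx → Δx = (0² − 3.50²)/(2·-1.1) = 5.57 m
Total distance = 2.66 + 29.0 + 5.57 = 37.2 m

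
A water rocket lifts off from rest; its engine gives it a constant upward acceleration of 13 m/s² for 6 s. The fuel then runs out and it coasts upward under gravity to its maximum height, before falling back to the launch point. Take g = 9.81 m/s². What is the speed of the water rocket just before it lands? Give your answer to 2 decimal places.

Phase 1 (powered ascent): v₀ = 0 m/s, a = 13 m/s².
v = v₀ + at = 0 + (13)(6) = 78.0 m/s
Δx = v₀t + ½at² = 0·6 + 0.5·13·6² = 234 m

Phase 2 (coasting upward): v₀ = 78.0 m/s, a = -9.81 m/s².
v = v₀ + at → t = (0 − 78.0) / -9.81 = 7.95 s
v² = v₀² + 2aΔx → Δx = (0² − 78.0²)/(2·-9.81) = 310 m

Phase 3 (free fall): v₀ = 0 m/s, a = -9.81 m/s².
Falls 544 m from rest: t = √(2·544/9.81) = 10.5 s; v = g·t = 103 m/s.
Impact speed = 103 m/s

103.32 m/s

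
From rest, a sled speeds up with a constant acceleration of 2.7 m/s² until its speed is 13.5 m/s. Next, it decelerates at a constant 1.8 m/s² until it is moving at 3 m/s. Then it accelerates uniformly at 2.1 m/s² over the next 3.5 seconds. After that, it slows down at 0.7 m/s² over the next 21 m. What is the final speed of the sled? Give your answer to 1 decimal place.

8.8 m/s

Phase 1 (accelerating): v₀ = 0 m/s, a = 2.7 m/s².
v = v₀ + at → t = (13.5 − 0) / 2.7 = 5.00 s
v² = v₀² + 2aΔx → Δx = (13.5² − 0²)/(2·2.7) = 33.8 m

Phase 2 (decelerating): v₀ = 13.5 m/s, a = -1.8 m/s².
v = v₀ + at → t = (3 − 13.5) / -1.8 = 5.83 s
v² = v₀² + 2aΔx → Δx = (3² − 13.5²)/(2·-1.8) = 48.1 m

Phase 3 (accelerating): v₀ = 3.00 m/s, a = 2.1 m/s².
v = v₀ + at = 3.00 + (2.1)(3.5) = 10.4 m/s
Δx = v₀t + ½at² = 3.00·3.5 + 0.5·2.1·3.5² = 23.4 m

Phase 4 (decelerating): v₀ = 10.4 m/s, a = -0.7 m/s².
v² = v₀² + 2aΔx = 10.4² + 2·-0.7·21 = 77.7 → v = 8.82 m/s
t = (v − v₀)/a = (8.82 − 10.4)/-0.7 = 2.19 s
Final speed = 8.82 m/s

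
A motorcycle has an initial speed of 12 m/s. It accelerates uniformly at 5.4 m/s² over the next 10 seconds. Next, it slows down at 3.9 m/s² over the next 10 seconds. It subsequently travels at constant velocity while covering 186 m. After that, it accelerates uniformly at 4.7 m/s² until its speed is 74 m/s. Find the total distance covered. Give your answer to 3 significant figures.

1550 m

Phase 1 (accelerating): v₀ = 12.0 m/s, a = 5.4 m/s².
v = v₀ + at = 12.0 + (5.4)(10) = 66.0 m/s
Δx = v₀t + ½at² = 12.0·10 + 0.5·5.4·10² = 390 m

Phase 2 (decelerating): v₀ = 66.0 m/s, a = -3.9 m/s².
v = v₀ + at = 66.0 + (-3.9)(10) = 27.0 m/s
Δx = v₀t + ½at² = 66.0·10 + 0.5·-3.9·10² = 465 m

Phase 3 (constant speed): v₀ = 27.0 m/s, a = 0 m/s².
Constant speed: t = d/v = 186/27.0 = 6.89 s

Phase 4 (accelerating): v₀ = 27.0 m/s, a = 4.7 m/s².
v = v₀ + at → t = (74 − 27.0) / 4.7 = 10.0 s
v² = v₀² + 2aΔx → Δx = (74² − 27.0²)/(2·4.7) = 505 m
Total distance = 390 + 465 + 186 + 505 = 1550 m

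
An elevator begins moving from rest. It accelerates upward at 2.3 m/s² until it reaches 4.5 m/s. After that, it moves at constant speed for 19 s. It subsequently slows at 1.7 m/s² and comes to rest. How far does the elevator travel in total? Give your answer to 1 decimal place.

Phase 1 (accelerating): v₀ = 0 m/s, a = 2.3 m/s².
v = v₀ + at → t = (4.5 − 0) / 2.3 = 1.96 s
v² = v₀² + 2aΔx → Δx = (4.5² − 0²)/(2·2.3) = 4.40 m

Phase 2 (constant speed): v₀ = 4.50 m/s, a = 0 m/s².
v = v₀ + at = 4.50 + (0)(19) = 4.50 m/s
Δx = v₀t + ½at² = 4.50·19 + 0.5·0·19² = 85.5 m

Phase 3 (decelerating): v₀ = 4.50 m/s, a = -1.7 m/s².
v = v₀ + at → t = (0 − 4.50) / -1.7 = 2.65 s
v² = v₀² + 2aΔx → Δx = (0² − 4.50²)/(2·-1.7) = 5.96 m
Total distance = 4.40 + 85.5 + 5.96 = 95.9 m

95.9 m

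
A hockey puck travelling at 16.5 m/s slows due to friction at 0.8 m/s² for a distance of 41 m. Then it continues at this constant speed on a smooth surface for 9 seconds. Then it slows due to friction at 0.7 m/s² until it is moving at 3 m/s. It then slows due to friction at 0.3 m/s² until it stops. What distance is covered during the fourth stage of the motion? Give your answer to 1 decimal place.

Phase 1 (decelerating): v₀ = 16.5 m/s, a = -0.8 m/s².
v² = v₀² + 2aΔx = 16.5² + 2·-0.8·41 = 207 → v = 14.4 m/s
t = (v − v₀)/a = (14.4 − 16.5)/-0.8 = 2.66 s

Phase 2 (constant speed): v₀ = 14.4 m/s, a = 0 m/s².
v = v₀ + at = 14.4 + (0)(9) = 14.4 m/s
Δx = v₀t + ½at² = 14.4·9 + 0.5·0·9² = 129 m

Phase 3 (decelerating): v₀ = 14.4 m/s, a = -0.7 m/s².
v = v₀ + at → t = (3 − 14.4) / -0.7 = 16.3 s
v² = v₀² + 2aΔx → Δx = (3² − 14.4²)/(2·-0.7) = 141 m

Phase 4 (decelerating): v₀ = 3.00 m/s, a = -0.3 m/s².
v = v₀ + at → t = (0 − 3.00) / -0.3 = 10.0 s
v² = v₀² + 2aΔx → Δx = (0² − 3.00²)/(2·-0.3) = 15.0 m
Distance in phase 4 = 15.0 m

15.0 m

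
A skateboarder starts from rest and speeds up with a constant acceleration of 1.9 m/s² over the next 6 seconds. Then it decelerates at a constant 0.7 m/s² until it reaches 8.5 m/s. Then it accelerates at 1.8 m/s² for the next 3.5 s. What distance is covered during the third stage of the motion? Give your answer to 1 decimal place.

40.8 m

Phase 1 (accelerating): v₀ = 0 m/s, a = 1.9 m/s².
v = v₀ + at = 0 + (1.9)(6) = 11.4 m/s
Δx = v₀t + ½at² = 0·6 + 0.5·1.9·6² = 34.2 m

Phase 2 (decelerating): v₀ = 11.4 m/s, a = -0.7 m/s².
v = v₀ + at → t = (8.5 − 11.4) / -0.7 = 4.14 s
v² = v₀² + 2aΔx → Δx = (8.5² − 11.4²)/(2·-0.7) = 41.2 m

Phase 3 (accelerating): v₀ = 8.50 m/s, a = 1.8 m/s².
v = v₀ + at = 8.50 + (1.8)(3.5) = 14.8 m/s
Δx = v₀t + ½at² = 8.50·3.5 + 0.5·1.8·3.5² = 40.8 m
Distance in phase 3 = 40.8 m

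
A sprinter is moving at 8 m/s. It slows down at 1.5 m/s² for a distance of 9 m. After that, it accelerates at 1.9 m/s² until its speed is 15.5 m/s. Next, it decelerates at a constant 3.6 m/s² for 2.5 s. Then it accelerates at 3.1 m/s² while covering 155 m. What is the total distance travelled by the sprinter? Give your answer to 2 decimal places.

244.99 m

Phase 1 (decelerating): v₀ = 8.00 m/s, a = -1.5 m/s².
v² = v₀² + 2aΔx = 8.00² + 2·-1.5·9 = 37.0 → v = 6.08 m/s
t = (v − v₀)/a = (6.08 − 8.00)/-1.5 = 1.28 s

Phase 2 (accelerating): v₀ = 6.08 m/s, a = 1.9 m/s².
v = v₀ + at → t = (15.5 − 6.08) / 1.9 = 4.96 s
v² = v₀² + 2aΔx → Δx = (15.5² − 6.08²)/(2·1.9) = 53.5 m

Phase 3 (decelerating): v₀ = 15.5 m/s, a = -3.6 m/s².
v = v₀ + at = 15.5 + (-3.6)(2.5) = 6.50 m/s
Δx = v₀t + ½at² = 15.5·2.5 + 0.5·-3.6·2.5² = 27.5 m

Phase 4 (accelerating): v₀ = 6.50 m/s, a = 3.1 m/s².
v² = v₀² + 2aΔx = 6.50² + 2·3.1·155 = 1000 → v = 31.7 m/s
t = (v − v₀)/a = (31.7 − 6.50)/3.1 = 8.12 s
Total distance = 9.00 + 53.5 + 27.5 + 155 = 245 m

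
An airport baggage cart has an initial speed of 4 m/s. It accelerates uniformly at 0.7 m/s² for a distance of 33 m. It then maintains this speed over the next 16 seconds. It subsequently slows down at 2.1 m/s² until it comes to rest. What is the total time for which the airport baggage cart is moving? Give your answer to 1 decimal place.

Phase 1 (accelerating): v₀ = 4.00 m/s, a = 0.7 m/s².
v² = v₀² + 2aΔx = 4.00² + 2·0.7·33 = 62.2 → v = 7.89 m/s
t = (v − v₀)/a = (7.89 − 4.00)/0.7 = 5.55 s

Phase 2 (constant speed): v₀ = 7.89 m/s, a = 0 m/s².
v = v₀ + at = 7.89 + (0)(16) = 7.89 m/s
Δx = v₀t + ½at² = 7.89·16 + 0.5·0·16² = 126 m

Phase 3 (decelerating): v₀ = 7.89 m/s, a = -2.1 m/s².
v = v₀ + at → t = (0 − 7.89) / -2.1 = 3.76 s
v² = v₀² + 2aΔx → Δx = (0² − 7.89²)/(2·-2.1) = 14.8 m
Total time = 5.55 + 16.0 + 3.76 = 25.3 s

25.3 s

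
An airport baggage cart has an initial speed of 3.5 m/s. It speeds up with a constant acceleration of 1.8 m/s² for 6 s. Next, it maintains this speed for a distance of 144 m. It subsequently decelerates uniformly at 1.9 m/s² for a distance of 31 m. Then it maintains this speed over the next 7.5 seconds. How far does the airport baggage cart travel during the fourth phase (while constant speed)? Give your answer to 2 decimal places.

69.83 m

Phase 1 (accelerating): v₀ = 3.50 m/s, a = 1.8 m/s².
v = v₀ + at = 3.50 + (1.8)(6) = 14.3 m/s
Δx = v₀t + ½at² = 3.50·6 + 0.5·1.8·6² = 53.4 m

Phase 2 (constant speed): v₀ = 14.3 m/s, a = 0 m/s².
Constant speed: t = d/v = 144/14.3 = 10.1 s

Phase 3 (decelerating): v₀ = 14.3 m/s, a = -1.9 m/s².
v² = v₀² + 2aΔx = 14.3² + 2·-1.9·31 = 86.7 → v = 9.31 m/s
t = (v − v₀)/a = (9.31 − 14.3)/-1.9 = 2.63 s

Phase 4 (constant speed): v₀ = 9.31 m/s, a = 0 m/s².
v = v₀ + at = 9.31 + (0)(7.5) = 9.31 m/s
Δx = v₀t + ½at² = 9.31·7.5 + 0.5·0·7.5² = 69.8 m
Distance in phase 4 = 69.8 m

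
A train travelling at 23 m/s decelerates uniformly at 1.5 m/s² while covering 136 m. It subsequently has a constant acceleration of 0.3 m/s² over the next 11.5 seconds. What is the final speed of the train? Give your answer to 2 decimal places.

14.45 m/s

Phase 1 (decelerating): v₀ = 23.0 m/s, a = -1.5 m/s².
v² = v₀² + 2aΔx = 23.0² + 2·-1.5·136 = 121 → v = 11.0 m/s
t = (v − v₀)/a = (11.0 − 23.0)/-1.5 = 8.00 s

Phase 2 (accelerating): v₀ = 11.0 m/s, a = 0.3 m/s².
v = v₀ + at = 11.0 + (0.3)(11.5) = 14.4 m/s
Δx = v₀t + ½at² = 11.0·11.5 + 0.5·0.3·11.5² = 146 m
Final speed = 14.4 m/s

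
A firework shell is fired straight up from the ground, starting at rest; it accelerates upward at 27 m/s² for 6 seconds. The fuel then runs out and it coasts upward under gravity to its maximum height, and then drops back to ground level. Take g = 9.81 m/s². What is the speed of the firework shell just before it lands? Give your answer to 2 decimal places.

Phase 1 (powered ascent): v₀ = 0 m/s, a = 27 m/s².
v = v₀ + at = 0 + (27)(6) = 162 m/s
Δx = v₀t + ½at² = 0·6 + 0.5·27·6² = 486 m

Phase 2 (coasting upward): v₀ = 162 m/s, a = -9.81 m/s².
v = v₀ + at → t = (0 − 162) / -9.81 = 16.5 s
v² = v₀² + 2aΔx → Δx = (0² − 162²)/(2·-9.81) = 1340 m

Phase 3 (free fall): v₀ = 0 m/s, a = -9.81 m/s².
Falls 1820 m from rest: t = √(2·1820/9.81) = 19.3 s; v = g·t = 189 m/s.
Impact speed = 189 m/s

189.15 m/s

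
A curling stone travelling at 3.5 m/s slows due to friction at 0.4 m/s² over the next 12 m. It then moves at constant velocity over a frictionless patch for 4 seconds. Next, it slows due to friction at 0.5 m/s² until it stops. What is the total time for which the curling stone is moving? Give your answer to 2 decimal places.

Phase 1 (decelerating): v₀ = 3.50 m/s, a = -0.4 m/s².
v² = v₀² + 2aΔx = 3.50² + 2·-0.4·12 = 2.65 → v = 1.63 m/s
t = (v − v₀)/a = (1.63 − 3.50)/-0.4 = 4.68 s

Phase 2 (constant speed): v₀ = 1.63 m/s, a = 0 m/s².
v = v₀ + at = 1.63 + (0)(4) = 1.63 m/s
Δx = v₀t + ½at² = 1.63·4 + 0.5·0·4² = 6.51 m

Phase 3 (decelerating): v₀ = 1.63 m/s, a = -0.5 m/s².
v = v₀ + at → t = (0 − 1.63) / -0.5 = 3.26 s
v² = v₀² + 2aΔx → Δx = (0² − 1.63²)/(2·-0.5) = 2.65 m
Total time = 4.68 + 4.00 + 3.26 = 11.9 s

11.94 s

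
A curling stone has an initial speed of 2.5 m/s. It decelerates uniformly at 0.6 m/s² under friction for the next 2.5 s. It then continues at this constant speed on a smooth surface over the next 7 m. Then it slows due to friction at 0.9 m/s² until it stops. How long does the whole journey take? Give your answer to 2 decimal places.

Phase 1 (decelerating): v₀ = 2.50 m/s, a = -0.6 m/s².
v = v₀ + at = 2.50 + (-0.6)(2.5) = 1.00 m/s
Δx = v₀t + ½at² = 2.50·2.5 + 0.5·-0.6·2.5² = 4.38 m

Phase 2 (constant speed): v₀ = 1.00 m/s, a = 0 m/s².
Constant speed: t = d/v = 7/1.00 = 7.00 s

Phase 3 (decelerating): v₀ = 1.00 m/s, a = -0.9 m/s².
v = v₀ + at → t = (0 − 1.00) / -0.9 = 1.11 s
v² = v₀² + 2aΔx → Δx = (0² − 1.00²)/(2·-0.9) = 0.556 m
Total time = 2.50 + 7.00 + 1.11 = 10.6 s

10.61 s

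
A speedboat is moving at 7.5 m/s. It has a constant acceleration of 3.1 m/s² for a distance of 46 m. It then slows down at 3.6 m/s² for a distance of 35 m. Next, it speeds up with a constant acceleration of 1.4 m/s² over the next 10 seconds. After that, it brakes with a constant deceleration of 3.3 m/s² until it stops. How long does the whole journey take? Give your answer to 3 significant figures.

Phase 1 (accelerating): v₀ = 7.50 m/s, a = 3.1 m/s².
v² = v₀² + 2aΔx = 7.50² + 2·3.1·46 = 341 → v = 18.5 m/s
t = (v − v₀)/a = (18.5 − 7.50)/3.1 = 3.54 s

Phase 2 (decelerating): v₀ = 18.5 m/s, a = -3.6 m/s².
v² = v₀² + 2aΔx = 18.5² + 2·-3.6·35 = 89.4 → v = 9.46 m/s
t = (v − v₀)/a = (9.46 − 18.5)/-3.6 = 2.51 s

Phase 3 (accelerating): v₀ = 9.46 m/s, a = 1.4 m/s².
v = v₀ + at = 9.46 + (1.4)(10) = 23.5 m/s
Δx = v₀t + ½at² = 9.46·10 + 0.5·1.4·10² = 165 m

Phase 4 (decelerating): v₀ = 23.5 m/s, a = -3.3 m/s².
v = v₀ + at → t = (0 − 23.5) / -3.3 = 7.11 s
v² = v₀² + 2aΔx → Δx = (0² − 23.5²)/(2·-3.3) = 83.4 m
Total time = 3.54 + 2.51 + 10.0 + 7.11 = 23.2 s

23.2 s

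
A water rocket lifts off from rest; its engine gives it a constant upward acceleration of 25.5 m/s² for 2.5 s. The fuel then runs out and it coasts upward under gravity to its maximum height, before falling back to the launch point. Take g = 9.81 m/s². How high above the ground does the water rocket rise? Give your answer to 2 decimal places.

Phase 1 (powered ascent): v₀ = 0 m/s, a = 25.5 m/s².
v = v₀ + at = 0 + (25.5)(2.5) = 63.8 m/s
Δx = v₀t + ½at² = 0·2.5 + 0.5·25.5·2.5² = 79.7 m

Phase 2 (coasting upward): v₀ = 63.8 m/s, a = -9.81 m/s².
v = v₀ + at → t = (0 − 63.8) / -9.81 = 6.50 s
v² = v₀² + 2aΔx → Δx = (0² − 63.8²)/(2·-9.81) = 207 m
Maximum height = 79.7 + 207 = 287 m

286.83 m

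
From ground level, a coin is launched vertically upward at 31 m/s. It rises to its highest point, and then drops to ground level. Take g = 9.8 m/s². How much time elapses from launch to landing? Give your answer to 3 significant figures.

6.33 s

Phase 1 (rising): v₀ = 31.0 m/s, a = -9.8 m/s².
v = v₀ + at → t = (0 − 31.0) / -9.8 = 3.16 s
v² = v₀² + 2aΔx → Δx = (0² − 31.0²)/(2·-9.8) = 49.0 m

Phase 2 (falling): v₀ = 0 m/s, a = -9.8 m/s².
Falls 49.0 m from rest: t = √(2·49.0/9.8) = 3.16 s; v = g·t = 31.0 m/s.
Total time = 3.16 + 3.16 = 6.33 s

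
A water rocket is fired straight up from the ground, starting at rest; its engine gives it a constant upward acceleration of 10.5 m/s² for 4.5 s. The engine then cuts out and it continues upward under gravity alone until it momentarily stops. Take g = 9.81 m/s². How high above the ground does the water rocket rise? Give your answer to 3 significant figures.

Phase 1 (powered ascent): v₀ = 0 m/s, a = 10.5 m/s².
v = v₀ + at = 0 + (10.5)(4.5) = 47.2 m/s
Δx = v₀t + ½at² = 0·4.5 + 0.5·10.5·4.5² = 106 m

Phase 2 (coasting upward): v₀ = 47.2 m/s, a = -9.81 m/s².
v = v₀ + at → t = (0 − 47.2) / -9.81 = 4.82 s
v² = v₀² + 2aΔx → Δx = (0² − 47.2²)/(2·-9.81) = 114 m
Maximum height = 106 + 114 = 220 m

220 m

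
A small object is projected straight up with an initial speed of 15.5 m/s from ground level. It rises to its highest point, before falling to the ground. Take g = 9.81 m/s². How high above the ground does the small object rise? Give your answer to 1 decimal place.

Phase 1 (rising): v₀ = 15.5 m/s, a = -9.81 m/s².
v = v₀ + at → t = (0 − 15.5) / -9.81 = 1.58 s
v² = v₀² + 2aΔx → Δx = (0² − 15.5²)/(2·-9.81) = 12.2 m
Maximum height = 12.2 m

12.2 m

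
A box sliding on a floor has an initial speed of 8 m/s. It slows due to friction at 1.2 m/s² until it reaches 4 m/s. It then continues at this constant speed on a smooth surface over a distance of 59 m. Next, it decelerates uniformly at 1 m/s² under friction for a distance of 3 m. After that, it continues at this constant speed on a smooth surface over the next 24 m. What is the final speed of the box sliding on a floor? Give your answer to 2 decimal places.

3.16 m/s

Phase 1 (decelerating): v₀ = 8.00 m/s, a = -1.2 m/s².
v = v₀ + at → t = (4 − 8.00) / -1.2 = 3.33 s
v² = v₀² + 2aΔx → Δx = (4² − 8.00²)/(2·-1.2) = 20.0 m

Phase 2 (constant speed): v₀ = 4.00 m/s, a = 0 m/s².
Constant speed: t = d/v = 59/4.00 = 14.8 s

Phase 3 (decelerating): v₀ = 4.00 m/s, a = -1 m/s².
v² = v₀² + 2aΔx = 4.00² + 2·-1·3 = 10.0 → v = 3.16 m/s
t = (v − v₀)/a = (3.16 − 4.00)/-1 = 0.838 s

Phase 4 (constant speed): v₀ = 3.16 m/s, a = 0 m/s².
Constant speed: t = d/v = 24/3.16 = 7.59 s
Final speed = 3.16 m/s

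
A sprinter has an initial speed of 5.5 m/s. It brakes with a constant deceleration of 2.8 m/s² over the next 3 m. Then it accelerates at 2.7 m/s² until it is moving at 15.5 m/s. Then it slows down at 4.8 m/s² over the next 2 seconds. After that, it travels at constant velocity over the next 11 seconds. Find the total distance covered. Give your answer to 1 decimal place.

131.3 m

Phase 1 (decelerating): v₀ = 5.50 m/s, a = -2.8 m/s².
v² = v₀² + 2aΔx = 5.50² + 2·-2.8·3 = 13.5 → v = 3.67 m/s
t = (v − v₀)/a = (3.67 − 5.50)/-2.8 = 0.654 s

Phase 2 (accelerating): v₀ = 3.67 m/s, a = 2.7 m/s².
v = v₀ + at → t = (15.5 − 3.67) / 2.7 = 4.38 s
v² = v₀² + 2aΔx → Δx = (15.5² − 3.67²)/(2·2.7) = 42.0 m

Phase 3 (decelerating): v₀ = 15.5 m/s, a = -4.8 m/s².
v = v₀ + at = 15.5 + (-4.8)(2) = 5.90 m/s
Δx = v₀t + ½at² = 15.5·2 + 0.5·-4.8·2² = 21.4 m

Phase 4 (constant speed): v₀ = 5.90 m/s, a = 0 m/s².
v = v₀ + at = 5.90 + (0)(11) = 5.90 m/s
Δx = v₀t + ½at² = 5.90·11 + 0.5·0·11² = 64.9 m
Total distance = 3.00 + 42.0 + 21.4 + 64.9 = 131 m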